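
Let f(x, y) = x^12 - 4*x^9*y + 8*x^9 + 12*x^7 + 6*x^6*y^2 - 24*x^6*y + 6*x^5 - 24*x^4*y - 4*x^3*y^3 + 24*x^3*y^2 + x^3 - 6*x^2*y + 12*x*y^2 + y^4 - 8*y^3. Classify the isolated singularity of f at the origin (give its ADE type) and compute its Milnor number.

The Hessian of f at 0 is [[0, 0], [0, 0]] with rank 0, so corank 2. A Groebner basis of the Jacobian ideal J(f) in C{x,y} is {y^3, x^2 - 4*x*y + 4*y^2}; counting standard monomials gives mu = 6. Corank 2; j^3 = (x - 2*y)^3 is a perfect cube, so E-series; the 4-jet and mu = 6 give E_6.

Type E_6, Milnor number mu = 6.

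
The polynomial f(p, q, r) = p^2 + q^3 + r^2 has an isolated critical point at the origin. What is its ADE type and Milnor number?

Type A2, Milnor number mu = 2.

The Hessian of f at 0 has rank 2. Corank 1: A-series; mu = 2 gives A_2.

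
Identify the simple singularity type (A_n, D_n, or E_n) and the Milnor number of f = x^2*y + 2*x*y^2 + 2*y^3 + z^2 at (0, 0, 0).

Type D4, Milnor number mu = 4.

The Hessian of f at 0 is [[0, 0, 0], [0, 0, 0], [0, 0, 2]] with rank 1, so corank 2. A Groebner basis of the Jacobian ideal J(f) in C{x,y,z} is {y^3, x^2 + 2*y^2, x*y + y^2, z}; counting standard monomials gives mu = 4. Corank 2; j^3 = y*(x^2 + 2*x*y + 2*y^2) splits into three distinct lines over C (the quadratic factor has nonzero discriminant), so D_4.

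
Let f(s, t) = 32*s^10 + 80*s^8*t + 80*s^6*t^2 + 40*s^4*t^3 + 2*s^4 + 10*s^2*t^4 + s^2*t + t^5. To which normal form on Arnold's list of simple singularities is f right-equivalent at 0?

The Hessian of f at 0 is [[0, 0], [0, 0]] with rank 0, so corank 2. A Groebner basis of the Jacobian ideal J(f) in C{s,t} is {s^2/5 + t^4, s^3, s*t}; counting standard monomials gives mu = 6. Corank 2; j^3 = s^2*t has shape L^2 M (L != M), so D-series; mu = 6 gives D_6.

D6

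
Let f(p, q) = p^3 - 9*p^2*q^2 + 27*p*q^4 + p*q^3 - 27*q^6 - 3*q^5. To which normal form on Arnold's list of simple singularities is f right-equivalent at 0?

E_{7}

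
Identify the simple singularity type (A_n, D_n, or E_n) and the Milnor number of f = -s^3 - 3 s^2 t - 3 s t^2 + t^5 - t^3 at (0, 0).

The Hessian of f at 0 has rank 0. Corank 2; j^3 = -(s + t)^3 is a perfect cube, so E-series; the 5-jet and mu = 8 give E_8.

Type E_8, Milnor number mu = 8.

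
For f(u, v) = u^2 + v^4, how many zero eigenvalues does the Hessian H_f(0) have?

The Hessian at 0 is [[2, 0], [0, 0]] of rank 1; hence corank 1.

1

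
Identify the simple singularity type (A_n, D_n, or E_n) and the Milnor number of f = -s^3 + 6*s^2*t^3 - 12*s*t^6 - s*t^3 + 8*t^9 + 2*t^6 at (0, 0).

Type E7, Milnor number mu = 7.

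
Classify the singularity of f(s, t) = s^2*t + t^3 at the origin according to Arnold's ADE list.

D_4

The Hessian of f at 0 has rank 0. Corank 2; j^3 = t*(s^2 + t^2) splits into three distinct lines over C (the quadratic factor has nonzero discriminant), so D_4.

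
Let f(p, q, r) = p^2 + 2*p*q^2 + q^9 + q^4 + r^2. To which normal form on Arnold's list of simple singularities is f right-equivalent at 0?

The Hessian of f at 0 has rank 2. Corank 1: A-series; mu = 8 gives A_8.

A_{8}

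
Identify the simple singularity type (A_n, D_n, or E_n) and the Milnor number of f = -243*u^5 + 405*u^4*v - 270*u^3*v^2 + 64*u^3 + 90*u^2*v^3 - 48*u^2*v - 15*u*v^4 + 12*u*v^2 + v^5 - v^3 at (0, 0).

Type E8, Milnor number mu = 8.

The Hessian of f at 0 has rank 0. Corank 2; j^3 = (4*u - v)^3 is a perfect cube, so E-series; the 5-jet and mu = 8 give E_8.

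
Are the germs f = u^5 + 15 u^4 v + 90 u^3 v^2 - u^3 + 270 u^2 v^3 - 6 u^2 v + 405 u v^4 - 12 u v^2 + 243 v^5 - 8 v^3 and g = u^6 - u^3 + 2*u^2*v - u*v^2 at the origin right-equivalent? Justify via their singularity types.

The Hessian of f at 0 has rank 0. Corank 2; j^3 = -(u + 2*v)^3 is a perfect cube, so E-series; the 5-jet and mu = 8 give E_8. The Hessian of g at 0 has rank 0. Corank 2; j^3 = -u*(u - v)^2 has shape L^2 M (L != M), so D-series; mu = 7 gives D_7. f is E_8 but g is D_7, hence not right-equivalent.

No.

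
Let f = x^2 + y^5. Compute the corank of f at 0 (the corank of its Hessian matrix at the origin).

The Hessian at 0 is [[2, 0], [0, 0]] of rank 1; hence corank 1.

1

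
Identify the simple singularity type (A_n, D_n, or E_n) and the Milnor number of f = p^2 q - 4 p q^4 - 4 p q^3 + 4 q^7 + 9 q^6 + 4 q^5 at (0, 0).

Type D7, Milnor number mu = 7.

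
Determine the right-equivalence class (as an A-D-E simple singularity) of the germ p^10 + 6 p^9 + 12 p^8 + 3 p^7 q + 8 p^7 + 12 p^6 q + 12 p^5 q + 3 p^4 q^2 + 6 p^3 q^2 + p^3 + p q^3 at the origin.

E_{7}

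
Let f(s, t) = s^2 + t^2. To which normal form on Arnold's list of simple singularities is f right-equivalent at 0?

The Hessian of f at 0 is [[2, 0], [0, 2]] with rank 2, so corank 0. A Groebner basis of the Jacobian ideal J(f) in C{s,t} is {s, t}; counting standard monomials gives mu = 1. Corank 0: nondegenerate Morse point, so A_1.

A1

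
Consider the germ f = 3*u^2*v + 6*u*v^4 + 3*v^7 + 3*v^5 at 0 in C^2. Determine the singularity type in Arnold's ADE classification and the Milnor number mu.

Type D_{6}, Milnor number mu = 6.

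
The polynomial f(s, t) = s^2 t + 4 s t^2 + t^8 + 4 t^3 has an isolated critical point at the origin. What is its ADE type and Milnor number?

Type D9, Milnor number mu = 9.

The Hessian of f at 0 has rank 0. Corank 2; j^3 = t*(s + 2*t)^2 has shape L^2 M (L != M), so D-series; mu = 9 gives D_9.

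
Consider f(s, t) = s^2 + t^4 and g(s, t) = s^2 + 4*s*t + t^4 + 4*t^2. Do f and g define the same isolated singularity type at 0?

The Hessian of f at 0 is [[2, 0], [0, 0]] with rank 1, so corank 1. A Groebner basis of the Jacobian ideal J(f) in C{s,t} is {t^3, s}; counting standard monomials gives mu = 3. Corank 1: A-series; mu = 3 gives A_3. The Hessian of g at 0 is [[2, 4], [4, 8]] with rank 1, so corank 1. A Groebner basis of the Jacobian ideal J(g) in C{s,t} is {t^3, s + 2*t}; counting standard monomials gives mu = 3. Corank 1: A-series; mu = 3 gives A_3. Both have type A_3, hence right-equivalent.

Yes.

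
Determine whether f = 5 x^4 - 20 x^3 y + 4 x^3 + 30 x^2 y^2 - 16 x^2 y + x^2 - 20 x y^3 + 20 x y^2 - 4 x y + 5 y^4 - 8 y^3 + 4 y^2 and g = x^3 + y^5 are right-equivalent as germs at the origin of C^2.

No.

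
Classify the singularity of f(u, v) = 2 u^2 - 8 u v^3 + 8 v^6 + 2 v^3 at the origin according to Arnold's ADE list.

The Hessian of f at 0 has rank 1. Corank 1: A-series; mu = 2 gives A_2.

A2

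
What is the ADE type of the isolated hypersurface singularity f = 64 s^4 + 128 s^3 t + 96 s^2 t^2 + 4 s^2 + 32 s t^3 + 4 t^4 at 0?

A_{3}

The Hessian of f at 0 has rank 1. Corank 1: A-series; mu = 3 gives A_3.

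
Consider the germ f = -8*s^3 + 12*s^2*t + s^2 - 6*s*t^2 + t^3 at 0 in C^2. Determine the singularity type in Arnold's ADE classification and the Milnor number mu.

Type A_2, Milnor number mu = 2.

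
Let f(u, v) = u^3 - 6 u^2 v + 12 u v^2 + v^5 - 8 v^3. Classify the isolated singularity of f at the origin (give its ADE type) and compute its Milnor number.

Type E_8, Milnor number mu = 8.

The Hessian of f at 0 is [[0, 0], [0, 0]] with rank 0, so corank 2. A Groebner basis of the Jacobian ideal J(f) in C{u,v} is {v^4, u^2 - 4*u*v + 4*v^2}; counting standard monomials gives mu = 8. Corank 2; j^3 = (u - 2*v)^3 is a perfect cube, so E-series; the 5-jet and mu = 8 give E_8.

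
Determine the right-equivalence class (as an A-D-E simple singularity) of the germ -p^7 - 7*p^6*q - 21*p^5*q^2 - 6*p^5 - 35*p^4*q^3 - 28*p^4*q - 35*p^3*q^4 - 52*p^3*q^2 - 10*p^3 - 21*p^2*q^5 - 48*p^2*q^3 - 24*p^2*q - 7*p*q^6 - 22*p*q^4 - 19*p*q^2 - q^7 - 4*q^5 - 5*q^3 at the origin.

The Hessian of f at 0 is [[0, 0], [0, 0]] with rank 0, so corank 2. A Groebner basis of the Jacobian ideal J(f) in C{p,q} is {q^3, p^2 - q^2/6, p*q + q^2/2}; counting standard monomials gives mu = 4. Corank 2; j^3 = -(p + q)*(10*p^2 + 14*p*q + 5*q^2) splits into three distinct lines over C (the quadratic factor has nonzero discriminant), so D_4.

D4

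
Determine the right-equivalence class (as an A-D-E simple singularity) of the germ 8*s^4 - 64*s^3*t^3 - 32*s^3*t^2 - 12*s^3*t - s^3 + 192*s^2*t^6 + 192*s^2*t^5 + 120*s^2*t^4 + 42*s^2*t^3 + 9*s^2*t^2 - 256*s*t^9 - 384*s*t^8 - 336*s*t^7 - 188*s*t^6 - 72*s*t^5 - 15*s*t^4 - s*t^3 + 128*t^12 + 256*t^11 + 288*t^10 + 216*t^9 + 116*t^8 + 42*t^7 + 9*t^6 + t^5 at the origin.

E7

The Hessian of f at 0 is [[0, 0], [0, 0]] with rank 0, so corank 2. A Groebner basis of the Jacobian ideal J(f) in C{s,t} is {s^2/3 + t^4 + t^3/9, s^3, s^2*t - s^2/9 - t^3/27, -s^2/9 + s*t^2 - t^3/27}; counting standard monomials gives mu = 7. Corank 2; j^3 = -s^3 is a perfect cube, so E-series; the 4-jet and mu = 7 give E_7.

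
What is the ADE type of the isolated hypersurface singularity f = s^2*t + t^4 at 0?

The Hessian of f at 0 is [[0, 0], [0, 0]] with rank 0, so corank 2. A Groebner basis of the Jacobian ideal J(f) in C{s,t} is {s^3, s^2/4 + t^3, s*t}; counting standard monomials gives mu = 5. Corank 2; j^3 = s^2*t has shape L^2 M (L != M), so D-series; mu = 5 gives D_5.

D_5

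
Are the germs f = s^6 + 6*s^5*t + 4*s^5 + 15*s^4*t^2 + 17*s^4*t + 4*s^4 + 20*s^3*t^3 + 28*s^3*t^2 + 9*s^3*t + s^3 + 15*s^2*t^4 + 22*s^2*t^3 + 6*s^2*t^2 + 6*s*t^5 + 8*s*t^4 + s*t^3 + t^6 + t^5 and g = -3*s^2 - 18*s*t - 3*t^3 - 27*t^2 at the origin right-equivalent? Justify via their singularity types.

The Hessian of f at 0 has rank 0. Corank 2; j^3 = s^3 is a perfect cube, so E-series; the 4-jet and mu = 7 give E_7. The Hessian of g at 0 has rank 1. Corank 1: A-series; mu = 2 gives A_2. f is E_7 but g is A_2, hence not right-equivalent.

No.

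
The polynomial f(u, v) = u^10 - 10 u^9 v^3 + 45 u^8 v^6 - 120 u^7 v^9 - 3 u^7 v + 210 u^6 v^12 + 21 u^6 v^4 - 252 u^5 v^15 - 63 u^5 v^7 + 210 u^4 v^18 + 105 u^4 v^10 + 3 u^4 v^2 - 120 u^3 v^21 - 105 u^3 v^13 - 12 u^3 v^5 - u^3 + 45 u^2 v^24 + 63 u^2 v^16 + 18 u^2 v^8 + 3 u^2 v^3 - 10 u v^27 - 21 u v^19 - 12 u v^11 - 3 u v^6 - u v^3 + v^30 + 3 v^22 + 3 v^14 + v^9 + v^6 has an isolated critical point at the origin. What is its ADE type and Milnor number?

Type E_{7}, Milnor number mu = 7.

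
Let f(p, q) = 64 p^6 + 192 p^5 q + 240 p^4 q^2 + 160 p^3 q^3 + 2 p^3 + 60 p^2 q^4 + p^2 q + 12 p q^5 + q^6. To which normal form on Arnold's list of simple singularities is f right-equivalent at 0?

The Hessian of f at 0 is [[0, 0], [0, 0]] with rank 0, so corank 2. A Groebner basis of the Jacobian ideal J(f) in C{p,q} is {-p*q/12 + q^5, p*q^2, p^2 + p*q/2}; counting standard monomials gives mu = 7. Corank 2; j^3 = p^2*(2*p + q) has shape L^2 M (L != M), so D-series; mu = 7 gives D_7.

D_7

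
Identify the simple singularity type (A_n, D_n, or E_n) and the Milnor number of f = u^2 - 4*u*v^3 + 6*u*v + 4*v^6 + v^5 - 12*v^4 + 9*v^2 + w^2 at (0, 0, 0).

Type A_4, Milnor number mu = 4.

The Hessian of f at 0 has rank 2. Corank 1: A-series; mu = 4 gives A_4.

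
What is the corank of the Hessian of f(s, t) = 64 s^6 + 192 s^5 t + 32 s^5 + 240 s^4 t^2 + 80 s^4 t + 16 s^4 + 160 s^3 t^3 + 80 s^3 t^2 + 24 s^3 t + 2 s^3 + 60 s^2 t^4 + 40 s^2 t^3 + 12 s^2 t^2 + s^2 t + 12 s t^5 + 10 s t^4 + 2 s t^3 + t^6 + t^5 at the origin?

2

Hessian at 0 has rank 0.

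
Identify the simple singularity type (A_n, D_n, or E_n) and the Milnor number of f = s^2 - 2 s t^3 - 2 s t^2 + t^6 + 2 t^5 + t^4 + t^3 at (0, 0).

The Hessian of f at 0 is [[2, 0], [0, 0]] with rank 1, so corank 1. A Groebner basis of the Jacobian ideal J(f) in C{s,t} is {t^2, s}; counting standard monomials gives mu = 2. Corank 1: A-series; mu = 2 gives A_2.

Type A_{2}, Milnor number mu = 2.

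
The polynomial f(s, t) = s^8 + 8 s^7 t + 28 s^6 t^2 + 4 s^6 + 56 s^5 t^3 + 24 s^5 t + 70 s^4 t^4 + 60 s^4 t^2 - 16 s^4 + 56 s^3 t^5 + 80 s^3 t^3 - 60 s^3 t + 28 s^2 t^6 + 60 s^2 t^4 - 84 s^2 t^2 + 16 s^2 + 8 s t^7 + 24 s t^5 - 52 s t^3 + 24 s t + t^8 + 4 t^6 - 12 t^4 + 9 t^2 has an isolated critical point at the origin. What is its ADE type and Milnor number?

Type A_{7}, Milnor number mu = 7.

The Hessian of f at 0 has rank 1. Corank 1: A-series; mu = 7 gives A_7.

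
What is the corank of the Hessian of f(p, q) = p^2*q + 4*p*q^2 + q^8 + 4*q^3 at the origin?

The Hessian at 0 is [[0, 0], [0, 0]] of rank 0; hence corank 2.

2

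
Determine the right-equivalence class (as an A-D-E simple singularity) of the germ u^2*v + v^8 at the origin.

D_{9}

The Hessian of f at 0 has rank 0. Corank 2; j^3 = u^2*v has shape L^2 M (L != M), so D-series; mu = 9 gives D_9.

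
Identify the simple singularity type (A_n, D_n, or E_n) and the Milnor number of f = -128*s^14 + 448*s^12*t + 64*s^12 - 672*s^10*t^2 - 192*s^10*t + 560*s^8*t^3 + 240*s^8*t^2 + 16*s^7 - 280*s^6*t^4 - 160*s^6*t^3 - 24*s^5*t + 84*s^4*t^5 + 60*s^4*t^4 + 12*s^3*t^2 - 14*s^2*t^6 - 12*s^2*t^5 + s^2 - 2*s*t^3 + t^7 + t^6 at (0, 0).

Type A6, Milnor number mu = 6.

The Hessian of f at 0 has rank 1. Corank 1: A-series; mu = 6 gives A_6.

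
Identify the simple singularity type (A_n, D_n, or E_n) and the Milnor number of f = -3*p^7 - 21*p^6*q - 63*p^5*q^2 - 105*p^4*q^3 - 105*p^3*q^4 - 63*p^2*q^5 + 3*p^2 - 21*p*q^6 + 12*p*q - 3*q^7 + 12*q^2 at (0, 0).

Type A_6, Milnor number mu = 6.

The Hessian of f at 0 has rank 1. Corank 1: A-series; mu = 6 gives A_6.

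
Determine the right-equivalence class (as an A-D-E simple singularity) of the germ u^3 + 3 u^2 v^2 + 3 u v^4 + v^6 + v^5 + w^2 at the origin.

E_8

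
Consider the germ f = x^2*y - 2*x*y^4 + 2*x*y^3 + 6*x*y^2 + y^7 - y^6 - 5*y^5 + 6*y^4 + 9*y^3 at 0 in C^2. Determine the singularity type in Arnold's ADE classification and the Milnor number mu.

The Hessian of f at 0 has rank 0. Corank 2; j^3 = y*(x + 3*y)^2 has shape L^2 M (L != M), so D-series; mu = 7 gives D_7.

Type D_7, Milnor number mu = 7.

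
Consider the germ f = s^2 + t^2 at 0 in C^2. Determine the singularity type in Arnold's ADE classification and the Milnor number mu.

Type A_{1}, Milnor number mu = 1.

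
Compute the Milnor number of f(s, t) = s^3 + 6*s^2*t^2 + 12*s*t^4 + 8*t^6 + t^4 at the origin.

6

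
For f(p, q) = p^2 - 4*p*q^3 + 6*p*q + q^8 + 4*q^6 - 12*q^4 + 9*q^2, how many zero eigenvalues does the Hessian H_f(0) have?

1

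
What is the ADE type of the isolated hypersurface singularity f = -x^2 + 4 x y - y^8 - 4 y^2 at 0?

The Hessian of f at 0 is [[-2, 4], [4, -8]] with rank 1, so corank 1. A Groebner basis of the Jacobian ideal J(f) in C{x,y} is {y^7, x - 2*y}; counting standard monomials gives mu = 7. Corank 1: A-series; mu = 7 gives A_7.

A7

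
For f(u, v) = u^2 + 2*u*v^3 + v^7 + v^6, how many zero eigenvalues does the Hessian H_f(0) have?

The Hessian at 0 is [[2, 0], [0, 0]] of rank 1; hence corank 1.

1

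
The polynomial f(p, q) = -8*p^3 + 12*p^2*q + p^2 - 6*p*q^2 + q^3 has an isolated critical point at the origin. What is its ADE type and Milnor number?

Type A_{2}, Milnor number mu = 2.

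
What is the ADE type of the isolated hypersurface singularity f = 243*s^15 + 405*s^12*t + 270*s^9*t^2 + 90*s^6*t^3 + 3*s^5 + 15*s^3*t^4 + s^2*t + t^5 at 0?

D_6

The Hessian of f at 0 is [[0, 0], [0, 0]] with rank 0, so corank 2. A Groebner basis of the Jacobian ideal J(f) in C{s,t} is {s^2/5 + t^4, s^3, s*t}; counting standard monomials gives mu = 6. Corank 2; j^3 = s^2*t has shape L^2 M (L != M), so D-series; mu = 6 gives D_6.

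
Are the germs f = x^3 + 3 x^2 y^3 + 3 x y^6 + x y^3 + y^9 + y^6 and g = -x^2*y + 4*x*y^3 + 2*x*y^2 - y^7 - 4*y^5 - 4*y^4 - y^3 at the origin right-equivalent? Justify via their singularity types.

No.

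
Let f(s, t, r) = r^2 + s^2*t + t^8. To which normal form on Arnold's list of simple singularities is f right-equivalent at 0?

D_{9}

The Hessian of f at 0 has rank 1. Corank 2; j^3 = s^2*t has shape L^2 M (L != M), so D-series; mu = 9 gives D_9.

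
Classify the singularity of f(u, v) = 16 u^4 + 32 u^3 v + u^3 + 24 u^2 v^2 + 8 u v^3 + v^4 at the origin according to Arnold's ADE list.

The Hessian of f at 0 is [[0, 0], [0, 0]] with rank 0, so corank 2. A Groebner basis of the Jacobian ideal J(f) in C{u,v} is {v^4, u*v^2 + v^3/6, u^2}; counting standard monomials gives mu = 6. Corank 2; j^3 = u^3 is a perfect cube, so E-series; the 4-jet and mu = 6 give E_6.

E_{6}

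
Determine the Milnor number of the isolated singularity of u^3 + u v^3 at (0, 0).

The Hessian of f at 0 has rank 0. Corank 2; j^3 = u^3 is a perfect cube, so E-series; the 4-jet and mu = 7 give E_7.

7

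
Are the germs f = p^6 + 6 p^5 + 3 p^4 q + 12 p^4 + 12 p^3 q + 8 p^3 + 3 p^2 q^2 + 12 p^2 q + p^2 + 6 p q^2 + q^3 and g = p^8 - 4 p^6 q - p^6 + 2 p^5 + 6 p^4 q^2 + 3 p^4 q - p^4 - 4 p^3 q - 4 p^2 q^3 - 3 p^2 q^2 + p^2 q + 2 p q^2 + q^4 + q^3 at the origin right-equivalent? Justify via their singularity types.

No.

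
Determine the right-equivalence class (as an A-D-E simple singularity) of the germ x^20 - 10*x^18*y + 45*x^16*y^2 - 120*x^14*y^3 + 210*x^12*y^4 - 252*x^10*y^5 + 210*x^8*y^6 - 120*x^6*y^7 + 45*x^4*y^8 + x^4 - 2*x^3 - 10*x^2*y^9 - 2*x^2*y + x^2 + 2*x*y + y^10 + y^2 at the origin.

A9

The Hessian of f at 0 has rank 1. Corank 1: A-series; mu = 9 gives A_9.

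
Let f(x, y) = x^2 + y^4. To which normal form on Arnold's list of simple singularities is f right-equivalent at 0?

A3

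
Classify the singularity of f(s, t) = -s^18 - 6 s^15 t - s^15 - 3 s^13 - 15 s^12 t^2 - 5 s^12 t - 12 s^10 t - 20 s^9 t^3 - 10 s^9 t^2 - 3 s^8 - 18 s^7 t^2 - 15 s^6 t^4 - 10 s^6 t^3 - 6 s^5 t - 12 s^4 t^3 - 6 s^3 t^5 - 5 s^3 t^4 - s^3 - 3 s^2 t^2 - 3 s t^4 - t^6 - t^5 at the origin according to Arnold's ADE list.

The Hessian of f at 0 has rank 0. Corank 2; j^3 = -s^3 is a perfect cube, so E-series; the 5-jet and mu = 8 give E_8.

E_{8}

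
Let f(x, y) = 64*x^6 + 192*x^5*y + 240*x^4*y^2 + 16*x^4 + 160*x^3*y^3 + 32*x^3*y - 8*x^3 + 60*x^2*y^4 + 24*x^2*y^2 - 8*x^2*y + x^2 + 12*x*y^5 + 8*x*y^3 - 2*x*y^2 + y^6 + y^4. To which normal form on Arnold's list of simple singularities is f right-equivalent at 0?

The Hessian of f at 0 is [[2, 0], [0, 0]] with rank 1, so corank 1. A Groebner basis of the Jacobian ideal J(f) in C{x,y} is {x*y^2 + x*y - x/4 + y^2/4, -5*x*y + x + y^3 - y^2, x^2 + x*y - x/4 + y^2/4}; counting standard monomials gives mu = 5. Corank 1: A-series; mu = 5 gives A_5.

A_{5}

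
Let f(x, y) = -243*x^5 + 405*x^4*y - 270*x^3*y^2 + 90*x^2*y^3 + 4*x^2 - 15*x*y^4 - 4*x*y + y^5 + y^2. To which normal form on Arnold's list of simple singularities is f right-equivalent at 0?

A4

The Hessian of f at 0 has rank 1. Corank 1: A-series; mu = 4 gives A_4.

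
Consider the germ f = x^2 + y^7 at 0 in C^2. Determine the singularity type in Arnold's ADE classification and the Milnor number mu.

The Hessian of f at 0 has rank 1. Corank 1: A-series; mu = 6 gives A_6.

Type A6, Milnor number mu = 6.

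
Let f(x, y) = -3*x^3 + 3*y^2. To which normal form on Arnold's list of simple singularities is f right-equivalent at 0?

The Hessian of f at 0 has rank 1. Corank 1: A-series; mu = 2 gives A_2.

A2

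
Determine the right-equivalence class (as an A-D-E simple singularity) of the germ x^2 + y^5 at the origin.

The Hessian of f at 0 is [[2, 0], [0, 0]] with rank 1, so corank 1. A Groebner basis of the Jacobian ideal J(f) in C{x,y} is {y^4, x}; counting standard monomials gives mu = 4. Corank 1: A-series; mu = 4 gives A_4.

A_{4}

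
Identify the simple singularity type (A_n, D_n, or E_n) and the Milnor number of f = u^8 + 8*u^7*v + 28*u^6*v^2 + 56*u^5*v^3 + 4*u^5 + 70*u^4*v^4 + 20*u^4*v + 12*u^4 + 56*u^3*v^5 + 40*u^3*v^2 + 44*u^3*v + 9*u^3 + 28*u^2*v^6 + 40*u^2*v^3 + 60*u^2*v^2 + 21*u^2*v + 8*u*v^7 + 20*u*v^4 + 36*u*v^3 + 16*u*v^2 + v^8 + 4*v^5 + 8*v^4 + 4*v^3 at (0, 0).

The Hessian of f at 0 has rank 0. Corank 2; j^3 = (u + v)*(3*u + 2*v)^2 has shape L^2 M (L != M), so D-series; mu = 9 gives D_9.

Type D_{9}, Milnor number mu = 9.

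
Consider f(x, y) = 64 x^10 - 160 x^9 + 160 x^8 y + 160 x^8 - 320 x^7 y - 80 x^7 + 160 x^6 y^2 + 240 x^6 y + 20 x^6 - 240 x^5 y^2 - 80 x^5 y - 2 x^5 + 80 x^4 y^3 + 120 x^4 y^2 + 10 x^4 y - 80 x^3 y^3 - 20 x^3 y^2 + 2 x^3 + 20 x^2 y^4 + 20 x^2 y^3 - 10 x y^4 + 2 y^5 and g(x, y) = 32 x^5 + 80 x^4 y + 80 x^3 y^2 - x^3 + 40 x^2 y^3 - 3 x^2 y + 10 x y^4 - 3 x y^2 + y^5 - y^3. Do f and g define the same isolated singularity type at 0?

Yes.

The Hessian of f at 0 has rank 0. Corank 2; j^3 = 2*x^3 is a perfect cube, so E-series; the 5-jet and mu = 8 give E_8. The Hessian of g at 0 has rank 0. Corank 2; j^3 = -(x + y)^3 is a perfect cube, so E-series; the 5-jet and mu = 8 give E_8. Both have type E_8, hence right-equivalent.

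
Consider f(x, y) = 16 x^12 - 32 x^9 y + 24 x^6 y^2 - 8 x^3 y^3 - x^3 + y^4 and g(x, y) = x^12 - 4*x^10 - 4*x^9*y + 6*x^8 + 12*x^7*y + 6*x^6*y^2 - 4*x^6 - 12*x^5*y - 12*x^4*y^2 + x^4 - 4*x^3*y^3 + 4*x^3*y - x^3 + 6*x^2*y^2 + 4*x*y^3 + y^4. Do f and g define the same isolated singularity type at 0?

Yes.

The Hessian of f at 0 is [[0, 0], [0, 0]] with rank 0, so corank 2. A Groebner basis of the Jacobian ideal J(f) in C{x,y} is {y^3, x^2}; counting standard monomials gives mu = 6. Corank 2; j^3 = -x^3 is a perfect cube, so E-series; the 4-jet and mu = 6 give E_6. The Hessian of g at 0 is [[0, 0], [0, 0]] with rank 0, so corank 2. A Groebner basis of the Jacobian ideal J(g) in C{x,y} is {y^4, x*y^2 + y^3/3, x^2}; counting standard monomials gives mu = 6. Corank 2; j^3 = -x^3 is a perfect cube, so E-series; the 4-jet and mu = 6 give E_6. Both have type E_6, hence right-equivalent.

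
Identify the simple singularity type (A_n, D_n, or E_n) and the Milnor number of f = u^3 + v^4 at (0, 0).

Type E6, Milnor number mu = 6.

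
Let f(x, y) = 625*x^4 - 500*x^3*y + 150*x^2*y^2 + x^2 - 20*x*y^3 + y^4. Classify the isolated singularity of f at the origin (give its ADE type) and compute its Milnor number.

Type A_{3}, Milnor number mu = 3.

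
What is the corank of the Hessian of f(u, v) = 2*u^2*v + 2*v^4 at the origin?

Hessian at 0 has rank 0.

2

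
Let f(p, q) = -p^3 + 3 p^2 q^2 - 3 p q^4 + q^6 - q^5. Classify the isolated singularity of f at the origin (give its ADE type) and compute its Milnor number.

The Hessian of f at 0 has rank 0. Corank 2; j^3 = -p^3 is a perfect cube, so E-series; the 5-jet and mu = 8 give E_8.

Type E8, Milnor number mu = 8.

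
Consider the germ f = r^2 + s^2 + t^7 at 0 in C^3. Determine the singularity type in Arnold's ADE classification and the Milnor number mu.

Type A_{6}, Milnor number mu = 6.

The Hessian of f at 0 has rank 2. Corank 1: A-series; mu = 6 gives A_6.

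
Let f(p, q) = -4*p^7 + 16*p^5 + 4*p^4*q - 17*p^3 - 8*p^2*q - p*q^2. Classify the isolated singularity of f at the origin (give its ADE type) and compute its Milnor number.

Type D_{4}, Milnor number mu = 4.

The Hessian of f at 0 has rank 0. Corank 2; j^3 = -p*(17*p^2 + 8*p*q + q^2) splits into three distinct lines over C (the quadratic factor has nonzero discriminant), so D_4.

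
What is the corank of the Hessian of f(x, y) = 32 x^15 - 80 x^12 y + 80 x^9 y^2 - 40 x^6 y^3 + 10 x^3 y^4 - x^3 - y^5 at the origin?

2

Hessian at 0 has rank 0.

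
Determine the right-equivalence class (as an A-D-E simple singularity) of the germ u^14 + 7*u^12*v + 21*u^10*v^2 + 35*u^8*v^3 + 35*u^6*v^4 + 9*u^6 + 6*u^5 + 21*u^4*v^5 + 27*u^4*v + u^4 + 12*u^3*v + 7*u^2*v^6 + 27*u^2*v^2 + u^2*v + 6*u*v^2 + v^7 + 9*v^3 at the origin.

The Hessian of f at 0 has rank 0. Corank 2; j^3 = v*(u + 3*v)^2 has shape L^2 M (L != M), so D-series; mu = 8 gives D_8.

D_{8}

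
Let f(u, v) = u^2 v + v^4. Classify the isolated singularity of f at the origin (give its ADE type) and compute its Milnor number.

Type D5, Milnor number mu = 5.

The Hessian of f at 0 has rank 0. Corank 2; j^3 = u^2*v has shape L^2 M (L != M), so D-series; mu = 5 gives D_5.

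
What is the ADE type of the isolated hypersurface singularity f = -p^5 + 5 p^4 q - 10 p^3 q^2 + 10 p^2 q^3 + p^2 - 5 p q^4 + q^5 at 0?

A4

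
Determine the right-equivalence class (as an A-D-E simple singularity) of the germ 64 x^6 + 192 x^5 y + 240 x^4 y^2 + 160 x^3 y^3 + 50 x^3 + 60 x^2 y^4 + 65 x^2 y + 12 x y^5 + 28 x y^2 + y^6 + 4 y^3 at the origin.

The Hessian of f at 0 is [[0, 0], [0, 0]] with rank 0, so corank 2. A Groebner basis of the Jacobian ideal J(f) in C{x,y} is {-15625*x*y/12 + y^5 - 3125*y^2/6, x*y^2 + 2*y^3/5, x^2 + 9*x*y/10 + y^2/5}; counting standard monomials gives mu = 7. Corank 2; j^3 = (2*x + y)*(5*x + 2*y)^2 has shape L^2 M (L != M), so D-series; mu = 7 gives D_7.

D7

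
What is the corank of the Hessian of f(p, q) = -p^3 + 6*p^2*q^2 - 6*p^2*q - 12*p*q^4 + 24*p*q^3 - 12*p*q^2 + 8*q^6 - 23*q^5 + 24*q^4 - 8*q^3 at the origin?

Hessian at 0 has rank 0.

2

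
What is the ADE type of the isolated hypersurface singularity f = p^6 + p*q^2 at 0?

D7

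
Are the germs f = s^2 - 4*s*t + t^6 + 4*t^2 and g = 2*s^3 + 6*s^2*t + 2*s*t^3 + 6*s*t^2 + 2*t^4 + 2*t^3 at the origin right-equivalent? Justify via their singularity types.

The Hessian of f at 0 has rank 1. Corank 1: A-series; mu = 5 gives A_5. The Hessian of g at 0 has rank 0. Corank 2; j^3 = 2*(s + t)^3 is a perfect cube, so E-series; the 4-jet and mu = 7 give E_7. f is A_5 but g is E_7, hence not right-equivalent.

No.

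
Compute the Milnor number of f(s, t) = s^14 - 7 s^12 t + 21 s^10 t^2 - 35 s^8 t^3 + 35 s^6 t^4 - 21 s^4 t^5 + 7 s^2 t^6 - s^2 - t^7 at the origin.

6

The Hessian of f at 0 is [[-2, 0], [0, 0]] with rank 1, so corank 1. A Groebner basis of the Jacobian ideal J(f) in C{s,t} is {t^6, s}; counting standard monomials gives mu = 6. Corank 1: A-series; mu = 6 gives A_6.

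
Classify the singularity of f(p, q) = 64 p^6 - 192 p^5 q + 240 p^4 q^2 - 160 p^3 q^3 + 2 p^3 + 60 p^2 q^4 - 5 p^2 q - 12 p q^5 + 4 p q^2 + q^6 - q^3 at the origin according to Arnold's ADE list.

The Hessian of f at 0 is [[0, 0], [0, 0]] with rank 0, so corank 2. A Groebner basis of the Jacobian ideal J(f) in C{p,q} is {-p*q/12 + q^5 + q^2/12, p*q^2 - q^3, p^2 - 3*p*q/2 + q^2/2}; counting standard monomials gives mu = 7. Corank 2; j^3 = (p - q)^2*(2*p - q) has shape L^2 M (L != M), so D-series; mu = 7 gives D_7.

D_7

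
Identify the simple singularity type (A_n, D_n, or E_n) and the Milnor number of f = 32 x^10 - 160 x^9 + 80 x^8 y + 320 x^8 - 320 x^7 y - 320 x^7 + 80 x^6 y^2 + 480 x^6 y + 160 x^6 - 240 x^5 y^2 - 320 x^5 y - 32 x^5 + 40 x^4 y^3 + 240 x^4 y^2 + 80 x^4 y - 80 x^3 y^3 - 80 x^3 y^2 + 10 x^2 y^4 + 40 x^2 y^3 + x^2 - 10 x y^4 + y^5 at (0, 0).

The Hessian of f at 0 has rank 1. Corank 1: A-series; mu = 4 gives A_4.

Type A4, Milnor number mu = 4.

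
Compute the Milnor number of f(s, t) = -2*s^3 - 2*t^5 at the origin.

8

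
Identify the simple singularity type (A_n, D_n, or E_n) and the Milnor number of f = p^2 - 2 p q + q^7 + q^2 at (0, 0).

The Hessian of f at 0 is [[2, -2], [-2, 2]] with rank 1, so corank 1. A Groebner basis of the Jacobian ideal J(f) in C{p,q} is {q^6, p - q}; counting standard monomials gives mu = 6. Corank 1: A-series; mu = 6 gives A_6.

Type A6, Milnor number mu = 6.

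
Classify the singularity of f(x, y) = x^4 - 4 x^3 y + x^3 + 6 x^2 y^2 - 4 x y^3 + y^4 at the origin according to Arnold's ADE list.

E6

The Hessian of f at 0 has rank 0. Corank 2; j^3 = x^3 is a perfect cube, so E-series; the 4-jet and mu = 6 give E_6.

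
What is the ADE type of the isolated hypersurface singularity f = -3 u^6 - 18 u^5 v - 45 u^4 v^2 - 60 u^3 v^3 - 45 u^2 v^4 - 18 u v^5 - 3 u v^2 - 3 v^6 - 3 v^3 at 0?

The Hessian of f at 0 has rank 0. Corank 2; j^3 = -3*v^2*(u + v) has shape L^2 M (L != M), so D-series; mu = 7 gives D_7.

D_7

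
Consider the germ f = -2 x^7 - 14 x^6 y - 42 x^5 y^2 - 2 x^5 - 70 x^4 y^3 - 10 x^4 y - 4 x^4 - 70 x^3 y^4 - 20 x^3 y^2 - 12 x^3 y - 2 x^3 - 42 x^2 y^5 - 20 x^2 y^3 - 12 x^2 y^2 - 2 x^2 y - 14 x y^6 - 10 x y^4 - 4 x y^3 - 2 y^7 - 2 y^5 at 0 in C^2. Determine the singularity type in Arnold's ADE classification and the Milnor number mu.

Type D8, Milnor number mu = 8.

The Hessian of f at 0 is [[0, 0], [0, 0]] with rank 0, so corank 2. A Groebner basis of the Jacobian ideal J(f) in C{x,y} is {-9*x^2/20 + x*y^3 - 13*x*y^2/20 - x*y/10 - y^3/10, 17*x^2/20 + 49*x*y^2/20 + 3*x*y/10 + y^4 + 3*y^3/10, x^3 - x^2/20 + 3*x*y^2/20 + x*y/10 + y^3/10, x^2*y + 7*x^2/20 + 19*x*y^2/20 + 3*x*y/10 + 3*y^3/10}; counting standard monomials gives mu = 8. Corank 2; j^3 = -2*x^2*(x + y) has shape L^2 M (L != M), so D-series; mu = 8 gives D_8.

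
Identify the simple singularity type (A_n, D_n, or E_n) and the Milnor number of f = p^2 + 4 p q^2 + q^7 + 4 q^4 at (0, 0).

Type A_{6}, Milnor number mu = 6.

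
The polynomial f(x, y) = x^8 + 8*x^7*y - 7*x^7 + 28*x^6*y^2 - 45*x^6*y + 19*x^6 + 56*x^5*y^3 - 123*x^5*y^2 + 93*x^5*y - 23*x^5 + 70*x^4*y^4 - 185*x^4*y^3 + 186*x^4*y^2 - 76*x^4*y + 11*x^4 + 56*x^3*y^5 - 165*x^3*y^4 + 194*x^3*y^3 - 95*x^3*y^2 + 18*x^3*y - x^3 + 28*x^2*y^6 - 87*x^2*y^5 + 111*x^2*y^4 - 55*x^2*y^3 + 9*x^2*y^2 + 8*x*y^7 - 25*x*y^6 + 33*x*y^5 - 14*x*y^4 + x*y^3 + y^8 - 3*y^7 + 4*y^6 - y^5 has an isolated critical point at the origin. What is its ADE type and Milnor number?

The Hessian of f at 0 has rank 0. Corank 2; j^3 = -x^3 is a perfect cube, so E-series; the 4-jet and mu = 7 give E_7.

Type E7, Milnor number mu = 7.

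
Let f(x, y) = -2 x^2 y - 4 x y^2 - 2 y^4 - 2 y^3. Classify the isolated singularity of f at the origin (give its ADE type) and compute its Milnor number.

The Hessian of f at 0 is [[0, 0], [0, 0]] with rank 0, so corank 2. A Groebner basis of the Jacobian ideal J(f) in C{x,y} is {x^3 - x^2/4 + y^2/4, x^2/4 + y^3 - y^2/4, x*y + y^2}; counting standard monomials gives mu = 5. Corank 2; j^3 = -2*y*(x + y)^2 has shape L^2 M (L != M), so D-series; mu = 5 gives D_5.

Type D_5, Milnor number mu = 5.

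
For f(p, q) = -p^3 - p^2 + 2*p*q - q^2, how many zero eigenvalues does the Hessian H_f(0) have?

The Hessian at 0 is [[-2, 2], [2, -2]] of rank 1; hence corank 1.

1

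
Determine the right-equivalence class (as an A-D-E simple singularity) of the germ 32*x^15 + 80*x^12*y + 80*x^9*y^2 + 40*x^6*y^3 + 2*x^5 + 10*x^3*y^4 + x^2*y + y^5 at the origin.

D6

The Hessian of f at 0 has rank 0. Corank 2; j^3 = x^2*y has shape L^2 M (L != M), so D-series; mu = 6 gives D_6.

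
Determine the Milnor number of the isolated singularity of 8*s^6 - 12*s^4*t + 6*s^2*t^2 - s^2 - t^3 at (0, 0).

2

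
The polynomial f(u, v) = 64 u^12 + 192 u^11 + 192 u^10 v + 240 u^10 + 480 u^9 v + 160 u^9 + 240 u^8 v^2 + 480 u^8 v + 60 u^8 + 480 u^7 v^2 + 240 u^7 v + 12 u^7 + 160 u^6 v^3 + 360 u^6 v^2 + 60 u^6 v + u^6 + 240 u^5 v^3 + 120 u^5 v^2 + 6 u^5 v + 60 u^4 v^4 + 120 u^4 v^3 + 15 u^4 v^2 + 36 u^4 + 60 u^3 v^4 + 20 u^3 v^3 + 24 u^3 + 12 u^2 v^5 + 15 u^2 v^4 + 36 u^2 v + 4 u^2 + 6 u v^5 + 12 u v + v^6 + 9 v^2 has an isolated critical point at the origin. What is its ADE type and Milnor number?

Type A_5, Milnor number mu = 5.

The Hessian of f at 0 has rank 1. Corank 1: A-series; mu = 5 gives A_5.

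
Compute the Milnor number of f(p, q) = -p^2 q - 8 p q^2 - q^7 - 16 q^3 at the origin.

8

The Hessian of f at 0 has rank 0. Corank 2; j^3 = -q*(p + 4*q)^2 has shape L^2 M (L != M), so D-series; mu = 8 gives D_8.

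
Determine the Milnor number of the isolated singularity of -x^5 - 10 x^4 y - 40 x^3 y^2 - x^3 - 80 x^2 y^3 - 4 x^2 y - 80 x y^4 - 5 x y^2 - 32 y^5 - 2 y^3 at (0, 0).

6

The Hessian of f at 0 has rank 0. Corank 2; j^3 = -(x + y)^2*(x + 2*y) has shape L^2 M (L != M), so D-series; mu = 6 gives D_6.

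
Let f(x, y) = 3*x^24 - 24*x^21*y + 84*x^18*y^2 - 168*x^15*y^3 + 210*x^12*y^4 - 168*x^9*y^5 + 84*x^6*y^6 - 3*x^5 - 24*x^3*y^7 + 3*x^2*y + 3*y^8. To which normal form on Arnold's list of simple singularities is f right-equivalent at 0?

D9

The Hessian of f at 0 has rank 0. Corank 2; j^3 = 3*x^2*y has shape L^2 M (L != M), so D-series; mu = 9 gives D_9.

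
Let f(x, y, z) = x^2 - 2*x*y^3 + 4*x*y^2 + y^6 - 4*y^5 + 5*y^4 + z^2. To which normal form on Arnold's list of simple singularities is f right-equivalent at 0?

The Hessian of f at 0 is [[2, 0, 0], [0, 0, 0], [0, 0, 2]] with rank 2, so corank 1. A Groebner basis of the Jacobian ideal J(f) in C{x,y,z} is {x^2, x*y, x/2 + y^2, z}; counting standard monomials gives mu = 3. Corank 1: A-series; mu = 3 gives A_3.

A_{3}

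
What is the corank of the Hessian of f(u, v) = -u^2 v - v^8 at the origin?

2

The Hessian at 0 is [[0, 0], [0, 0]] of rank 0; hence corank 2.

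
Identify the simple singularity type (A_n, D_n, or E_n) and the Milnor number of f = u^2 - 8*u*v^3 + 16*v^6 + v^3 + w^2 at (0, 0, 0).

Type A2, Milnor number mu = 2.

The Hessian of f at 0 is [[2, 0, 0], [0, 0, 0], [0, 0, 2]] with rank 2, so corank 1. A Groebner basis of the Jacobian ideal J(f) in C{u,v,w} is {v^2, u, w}; counting standard monomials gives mu = 2. Corank 1: A-series; mu = 2 gives A_2.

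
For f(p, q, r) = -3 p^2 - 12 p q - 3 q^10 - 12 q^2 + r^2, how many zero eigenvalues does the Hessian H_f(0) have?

1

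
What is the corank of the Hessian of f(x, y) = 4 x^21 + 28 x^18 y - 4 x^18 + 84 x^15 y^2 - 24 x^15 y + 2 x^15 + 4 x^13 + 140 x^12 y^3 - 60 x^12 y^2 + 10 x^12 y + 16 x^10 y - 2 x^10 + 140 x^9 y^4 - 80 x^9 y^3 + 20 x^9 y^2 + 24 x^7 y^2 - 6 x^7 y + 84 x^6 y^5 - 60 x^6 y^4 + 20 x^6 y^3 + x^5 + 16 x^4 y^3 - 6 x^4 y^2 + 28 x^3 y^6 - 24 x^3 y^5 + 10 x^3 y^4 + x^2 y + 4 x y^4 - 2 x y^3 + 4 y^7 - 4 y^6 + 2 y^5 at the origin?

2

The Hessian at 0 is [[0, 0], [0, 0]] of rank 0; hence corank 2.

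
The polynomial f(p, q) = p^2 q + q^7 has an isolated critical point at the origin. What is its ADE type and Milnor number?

Type D_{8}, Milnor number mu = 8.

The Hessian of f at 0 has rank 0. Corank 2; j^3 = p^2*q has shape L^2 M (L != M), so D-series; mu = 8 gives D_8.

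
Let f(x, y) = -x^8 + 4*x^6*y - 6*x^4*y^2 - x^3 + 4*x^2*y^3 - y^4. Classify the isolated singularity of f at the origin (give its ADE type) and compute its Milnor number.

Type E_{6}, Milnor number mu = 6.

The Hessian of f at 0 is [[0, 0], [0, 0]] with rank 0, so corank 2. A Groebner basis of the Jacobian ideal J(f) in C{x,y} is {y^3, x^2}; counting standard monomials gives mu = 6. Corank 2; j^3 = -x^3 is a perfect cube, so E-series; the 4-jet and mu = 6 give E_6.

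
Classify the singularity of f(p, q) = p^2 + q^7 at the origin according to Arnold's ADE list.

The Hessian of f at 0 has rank 1. Corank 1: A-series; mu = 6 gives A_6.

A6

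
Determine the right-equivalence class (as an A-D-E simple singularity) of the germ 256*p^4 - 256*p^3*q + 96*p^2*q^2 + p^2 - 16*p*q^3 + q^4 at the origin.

The Hessian of f at 0 is [[2, 0], [0, 0]] with rank 1, so corank 1. A Groebner basis of the Jacobian ideal J(f) in C{p,q} is {q^3, p}; counting standard monomials gives mu = 3. Corank 1: A-series; mu = 3 gives A_3.

A_3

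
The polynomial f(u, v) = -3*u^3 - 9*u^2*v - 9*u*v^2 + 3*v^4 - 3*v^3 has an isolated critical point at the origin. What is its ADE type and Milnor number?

Type E_6, Milnor number mu = 6.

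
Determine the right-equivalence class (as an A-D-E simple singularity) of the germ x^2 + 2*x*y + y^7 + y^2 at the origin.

A_6

The Hessian of f at 0 has rank 1. Corank 1: A-series; mu = 6 gives A_6.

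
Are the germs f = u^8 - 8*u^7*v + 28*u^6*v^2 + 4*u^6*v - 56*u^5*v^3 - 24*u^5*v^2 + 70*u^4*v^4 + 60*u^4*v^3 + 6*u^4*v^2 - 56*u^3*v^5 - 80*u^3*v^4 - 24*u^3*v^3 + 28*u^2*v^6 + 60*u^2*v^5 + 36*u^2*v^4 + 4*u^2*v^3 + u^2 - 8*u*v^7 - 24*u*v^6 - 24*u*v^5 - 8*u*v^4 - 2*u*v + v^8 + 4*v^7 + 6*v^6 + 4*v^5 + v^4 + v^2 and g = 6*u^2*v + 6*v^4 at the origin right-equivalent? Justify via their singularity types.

No.

The Hessian of f at 0 is [[2, -2], [-2, 2]] with rank 1, so corank 1. A Groebner basis of the Jacobian ideal J(f) in C{u,v} is {v^3, u - v}; counting standard monomials gives mu = 3. Corank 1: A-series; mu = 3 gives A_3. The Hessian of g at 0 is [[0, 0], [0, 0]] with rank 0, so corank 2. A Groebner basis of the Jacobian ideal J(g) in C{u,v} is {u^3, u^2/4 + v^3, u*v}; counting standard monomials gives mu = 5. Corank 2; j^3 = 6*u^2*v has shape L^2 M (L != M), so D-series; mu = 5 gives D_5. f is A_3 but g is D_5, hence not right-equivalent.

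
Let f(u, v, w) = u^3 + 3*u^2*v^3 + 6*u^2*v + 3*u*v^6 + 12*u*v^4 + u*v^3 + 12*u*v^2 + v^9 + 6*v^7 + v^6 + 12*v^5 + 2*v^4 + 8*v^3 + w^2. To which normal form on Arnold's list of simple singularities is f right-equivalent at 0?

E_{7}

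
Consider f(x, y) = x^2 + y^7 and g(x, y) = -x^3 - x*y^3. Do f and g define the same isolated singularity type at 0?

No.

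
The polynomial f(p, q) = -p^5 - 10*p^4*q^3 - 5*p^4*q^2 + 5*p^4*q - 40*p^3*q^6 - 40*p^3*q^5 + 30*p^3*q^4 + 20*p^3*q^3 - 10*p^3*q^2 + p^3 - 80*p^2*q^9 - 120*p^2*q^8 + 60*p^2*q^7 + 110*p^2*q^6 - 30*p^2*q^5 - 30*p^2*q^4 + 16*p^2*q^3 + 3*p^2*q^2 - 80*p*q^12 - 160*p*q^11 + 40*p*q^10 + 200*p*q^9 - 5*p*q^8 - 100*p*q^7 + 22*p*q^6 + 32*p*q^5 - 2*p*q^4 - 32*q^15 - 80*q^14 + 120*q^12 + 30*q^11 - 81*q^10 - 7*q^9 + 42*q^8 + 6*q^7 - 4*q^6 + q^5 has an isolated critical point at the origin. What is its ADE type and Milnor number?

Type E_8, Milnor number mu = 8.

The Hessian of f at 0 has rank 0. Corank 2; j^3 = p^3 is a perfect cube, so E-series; the 5-jet and mu = 8 give E_8.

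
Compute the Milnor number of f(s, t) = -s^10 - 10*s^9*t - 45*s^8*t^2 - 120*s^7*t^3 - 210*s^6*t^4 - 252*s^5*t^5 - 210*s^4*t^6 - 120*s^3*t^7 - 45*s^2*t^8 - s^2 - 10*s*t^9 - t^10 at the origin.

The Hessian of f at 0 has rank 1. Corank 1: A-series; mu = 9 gives A_9.

9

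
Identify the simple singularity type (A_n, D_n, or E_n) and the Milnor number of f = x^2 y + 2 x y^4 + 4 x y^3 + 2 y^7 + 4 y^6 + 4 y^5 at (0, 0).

Type D_8, Milnor number mu = 8.

The Hessian of f at 0 is [[0, 0], [0, 0]] with rank 0, so corank 2. A Groebner basis of the Jacobian ideal J(f) in C{x,y} is {-x^2/6 + x*y^3 - 8*x*y^2/3 + 14*x*y/3 + 28*y^3/3, x*y + y^4 + 2*y^3, x^3 - 4*x^2/3 - 16*x*y^2/3 + 16*x*y/3 + 32*y^3/3, x^2*y + 2*x^2/3 + 20*x*y^2/3 - 32*x*y/3 - 64*y^3/3}; counting standard monomials gives mu = 8. Corank 2; j^3 = x^2*y has shape L^2 M (L != M), so D-series; mu = 8 gives D_8.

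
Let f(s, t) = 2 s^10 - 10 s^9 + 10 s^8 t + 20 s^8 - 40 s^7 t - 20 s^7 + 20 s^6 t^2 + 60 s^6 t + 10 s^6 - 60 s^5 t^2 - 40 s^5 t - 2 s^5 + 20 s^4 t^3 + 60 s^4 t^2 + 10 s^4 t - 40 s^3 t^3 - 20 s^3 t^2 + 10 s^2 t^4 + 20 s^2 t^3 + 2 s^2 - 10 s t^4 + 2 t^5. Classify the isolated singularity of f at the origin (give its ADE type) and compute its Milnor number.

The Hessian of f at 0 is [[4, 0], [0, 0]] with rank 1, so corank 1. A Groebner basis of the Jacobian ideal J(f) in C{s,t} is {t^4, s}; counting standard monomials gives mu = 4. Corank 1: A-series; mu = 4 gives A_4.

Type A_{4}, Milnor number mu = 4.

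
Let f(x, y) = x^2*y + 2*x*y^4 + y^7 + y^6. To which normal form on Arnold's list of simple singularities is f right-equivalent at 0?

D7

The Hessian of f at 0 has rank 0. Corank 2; j^3 = x^2*y has shape L^2 M (L != M), so D-series; mu = 7 gives D_7.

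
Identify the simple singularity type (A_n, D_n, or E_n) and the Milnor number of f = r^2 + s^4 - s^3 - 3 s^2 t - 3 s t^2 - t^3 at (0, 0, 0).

Type E_6, Milnor number mu = 6.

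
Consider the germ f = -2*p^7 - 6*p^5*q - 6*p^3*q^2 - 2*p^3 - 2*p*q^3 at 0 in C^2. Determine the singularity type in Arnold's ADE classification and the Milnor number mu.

Type E_7, Milnor number mu = 7.

The Hessian of f at 0 has rank 0. Corank 2; j^3 = -2*p^3 is a perfect cube, so E-series; the 4-jet and mu = 7 give E_7.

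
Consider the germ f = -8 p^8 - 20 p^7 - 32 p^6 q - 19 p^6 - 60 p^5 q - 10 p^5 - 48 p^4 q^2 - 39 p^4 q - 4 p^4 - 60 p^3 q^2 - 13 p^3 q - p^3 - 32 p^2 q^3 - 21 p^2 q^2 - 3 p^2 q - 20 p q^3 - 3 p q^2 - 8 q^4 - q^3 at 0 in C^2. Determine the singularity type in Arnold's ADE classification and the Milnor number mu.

Type E_{7}, Milnor number mu = 7.

The Hessian of f at 0 has rank 0. Corank 2; j^3 = -(p + q)^3 is a perfect cube, so E-series; the 4-jet and mu = 7 give E_7.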